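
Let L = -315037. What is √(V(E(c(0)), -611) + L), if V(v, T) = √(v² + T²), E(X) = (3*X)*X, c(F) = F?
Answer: I*√314426 ≈ 560.74*I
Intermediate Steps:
E(X) = 3*X²
V(v, T) = √(T² + v²)
√(V(E(c(0)), -611) + L) = √(√((-611)² + (3*0²)²) - 315037) = √(√(373321 + (3*0)²) - 315037) = √(√(373321 + 0²) - 315037) = √(√(373321 + 0) - 315037) = √(√373321 - 315037) = √(611 - 315037) = √(-314426) = I*√314426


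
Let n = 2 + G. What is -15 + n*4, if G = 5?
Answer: 13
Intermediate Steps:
n = 7 (n = 2 + 5 = 7)
-15 + n*4 = -15 + 7*4 = -15 + 28 = 13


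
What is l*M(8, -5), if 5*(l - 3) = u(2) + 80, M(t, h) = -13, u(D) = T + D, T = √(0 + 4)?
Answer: -1287/5 ≈ -257.40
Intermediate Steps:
T = 2 (T = √4 = 2)
u(D) = 2 + D
l = 99/5 (l = 3 + ((2 + 2) + 80)/5 = 3 + (4 + 80)/5 = 3 + (⅕)*84 = 3 + 84/5 = 99/5 ≈ 19.800)
l*M(8, -5) = (99/5)*(-13) = -1287/5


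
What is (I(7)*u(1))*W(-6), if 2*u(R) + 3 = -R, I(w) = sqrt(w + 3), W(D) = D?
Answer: 12*sqrt(10) ≈ 37.947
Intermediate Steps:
I(w) = sqrt(3 + w)
u(R) = -3/2 - R/2 (u(R) = -3/2 + (-R)/2 = -3/2 - R/2)
(I(7)*u(1))*W(-6) = (sqrt(3 + 7)*(-3/2 - 1/2*1))*(-6) = (sqrt(10)*(-3/2 - 1/2))*(-6) = (sqrt(10)*(-2))*(-6) = -2*sqrt(10)*(-6) = 12*sqrt(10)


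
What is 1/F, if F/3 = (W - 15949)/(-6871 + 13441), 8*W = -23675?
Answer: -17520/151267 ≈ -0.11582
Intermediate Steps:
W = -23675/8 (W = (⅛)*(-23675) = -23675/8 ≈ -2959.4)
F = -151267/17520 (F = 3*((-23675/8 - 15949)/(-6871 + 13441)) = 3*(-151267/8/6570) = 3*(-151267/8*1/6570) = 3*(-151267/52560) = -151267/17520 ≈ -8.6340)
1/F = 1/(-151267/17520) = -17520/151267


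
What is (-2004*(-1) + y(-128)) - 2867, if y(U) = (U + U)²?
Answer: 64673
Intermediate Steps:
y(U) = 4*U² (y(U) = (2*U)² = 4*U²)
(-2004*(-1) + y(-128)) - 2867 = (-2004*(-1) + 4*(-128)²) - 2867 = (2004 + 4*16384) - 2867 = (2004 + 65536) - 2867 = 67540 - 2867 = 64673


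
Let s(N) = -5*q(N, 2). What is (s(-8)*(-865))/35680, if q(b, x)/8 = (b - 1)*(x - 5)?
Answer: 23355/892 ≈ 26.183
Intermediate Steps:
q(b, x) = 8*(-1 + b)*(-5 + x) (q(b, x) = 8*((b - 1)*(x - 5)) = 8*((-1 + b)*(-5 + x)) = 8*(-1 + b)*(-5 + x))
s(N) = -120 + 120*N (s(N) = -5*(40 - 40*N - 8*2 + 8*N*2) = -5*(40 - 40*N - 16 + 16*N) = -5*(24 - 24*N) = -120 + 120*N)
(s(-8)*(-865))/35680 = ((-120 + 120*(-8))*(-865))/35680 = ((-120 - 960)*(-865))*(1/35680) = -1080*(-865)*(1/35680) = 934200*(1/35680) = 23355/892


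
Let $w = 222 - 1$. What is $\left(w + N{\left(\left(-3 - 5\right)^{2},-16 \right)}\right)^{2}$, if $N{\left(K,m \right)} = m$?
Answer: $42025$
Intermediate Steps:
$w = 221$ ($w = 222 - 1 = 221$)
$\left(w + N{\left(\left(-3 - 5\right)^{2},-16 \right)}\right)^{2} = \left(221 - 16\right)^{2} = 205^{2} = 42025$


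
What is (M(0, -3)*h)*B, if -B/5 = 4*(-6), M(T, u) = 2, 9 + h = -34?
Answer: -10320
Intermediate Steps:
h = -43 (h = -9 - 34 = -43)
B = 120 (B = -20*(-6) = -5*(-24) = 120)
(M(0, -3)*h)*B = (2*(-43))*120 = -86*120 = -10320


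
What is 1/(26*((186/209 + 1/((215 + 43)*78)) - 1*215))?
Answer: -161766/900528667 ≈ -0.00017963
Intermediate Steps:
1/(26*((186/209 + 1/((215 + 43)*78)) - 1*215)) = 1/(26*((186*(1/209) + (1/78)/258) - 215)) = 1/(26*((186/209 + (1/258)*(1/78)) - 215)) = 1/(26*((186/209 + 1/20124) - 215)) = 1/(26*(3743273/4205916 - 215)) = 1/(26*(-900528667/4205916)) = 1/(-900528667/161766) = -161766/900528667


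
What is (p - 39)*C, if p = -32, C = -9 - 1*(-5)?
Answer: 284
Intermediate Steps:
C = -4 (C = -9 + 5 = -4)
(p - 39)*C = (-32 - 39)*(-4) = -71*(-4) = 284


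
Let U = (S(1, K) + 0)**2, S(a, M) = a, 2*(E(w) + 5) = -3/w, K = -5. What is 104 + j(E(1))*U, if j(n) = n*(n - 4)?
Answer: 689/4 ≈ 172.25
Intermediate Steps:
E(w) = -5 - 3/(2*w) (E(w) = -5 + (-3/w)/2 = -5 - 3/(2*w))
j(n) = n*(-4 + n)
U = 1 (U = (1 + 0)**2 = 1**2 = 1)
104 + j(E(1))*U = 104 + ((-5 - 3/2/1)*(-4 + (-5 - 3/2/1)))*1 = 104 + ((-5 - 3/2*1)*(-4 + (-5 - 3/2*1)))*1 = 104 + ((-5 - 3/2)*(-4 + (-5 - 3/2)))*1 = 104 - 13*(-4 - 13/2)/2*1 = 104 - 13/2*(-21/2)*1 = 104 + (273/4)*1 = 104 + 273/4 = 689/4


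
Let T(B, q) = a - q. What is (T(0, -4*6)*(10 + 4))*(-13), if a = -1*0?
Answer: -4368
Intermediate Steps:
a = 0
T(B, q) = -q (T(B, q) = 0 - q = -q)
(T(0, -4*6)*(10 + 4))*(-13) = ((-(-4)*6)*(10 + 4))*(-13) = (-1*(-24)*14)*(-13) = (24*14)*(-13) = 336*(-13) = -4368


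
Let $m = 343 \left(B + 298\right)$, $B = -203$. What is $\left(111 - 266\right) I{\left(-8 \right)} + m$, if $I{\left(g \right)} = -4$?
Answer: $33205$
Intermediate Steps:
$m = 32585$ ($m = 343 \left(-203 + 298\right) = 343 \cdot 95 = 32585$)
$\left(111 - 266\right) I{\left(-8 \right)} + m = \left(111 - 266\right) \left(-4\right) + 32585 = \left(-155\right) \left(-4\right) + 32585 = 620 + 32585 = 33205$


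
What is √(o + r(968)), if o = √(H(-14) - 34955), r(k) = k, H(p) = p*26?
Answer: √(968 + I*√35319) ≈ 31.258 + 3.0062*I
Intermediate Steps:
H(p) = 26*p
o = I*√35319 (o = √(26*(-14) - 34955) = √(-364 - 34955) = √(-35319) = I*√35319 ≈ 187.93*I)
√(o + r(968)) = √(I*√35319 + 968) = √(968 + I*√35319)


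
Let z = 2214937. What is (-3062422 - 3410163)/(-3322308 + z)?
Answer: 6472585/1107371 ≈ 5.8450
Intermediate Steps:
(-3062422 - 3410163)/(-3322308 + z) = (-3062422 - 3410163)/(-3322308 + 2214937) = -6472585/(-1107371) = -6472585*(-1/1107371) = 6472585/1107371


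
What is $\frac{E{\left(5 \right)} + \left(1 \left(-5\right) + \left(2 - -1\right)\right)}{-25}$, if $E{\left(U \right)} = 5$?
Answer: $- \frac{3}{25} \approx -0.12$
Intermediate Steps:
$\frac{E{\left(5 \right)} + \left(1 \left(-5\right) + \left(2 - -1\right)\right)}{-25} = \frac{5 + \left(1 \left(-5\right) + \left(2 - -1\right)\right)}{-25} = \left(5 + \left(-5 + \left(2 + 1\right)\right)\right) \left(- \frac{1}{25}\right) = \left(5 + \left(-5 + 3\right)\right) \left(- \frac{1}{25}\right) = \left(5 - 2\right) \left(- \frac{1}{25}\right) = 3 \left(- \frac{1}{25}\right) = - \frac{3}{25}$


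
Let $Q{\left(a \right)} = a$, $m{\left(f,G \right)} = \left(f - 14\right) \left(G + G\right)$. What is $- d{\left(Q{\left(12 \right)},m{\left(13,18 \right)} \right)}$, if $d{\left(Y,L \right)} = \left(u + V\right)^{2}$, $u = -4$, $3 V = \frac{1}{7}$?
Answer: $- \frac{6889}{441} \approx -15.621$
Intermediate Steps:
$V = \frac{1}{21}$ ($V = \frac{1}{3 \cdot 7} = \frac{1}{3} \cdot \frac{1}{7} = \frac{1}{21} \approx 0.047619$)
$m{\left(f,G \right)} = 2 G \left(-14 + f\right)$ ($m{\left(f,G \right)} = \left(-14 + f\right) 2 G = 2 G \left(-14 + f\right)$)
$d{\left(Y,L \right)} = \frac{6889}{441}$ ($d{\left(Y,L \right)} = \left(-4 + \frac{1}{21}\right)^{2} = \left(- \frac{83}{21}\right)^{2} = \frac{6889}{441}$)
$- d{\left(Q{\left(12 \right)},m{\left(13,18 \right)} \right)} = \left(-1\right) \frac{6889}{441} = - \frac{6889}{441}$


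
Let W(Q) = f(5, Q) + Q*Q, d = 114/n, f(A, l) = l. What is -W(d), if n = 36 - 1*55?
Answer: -30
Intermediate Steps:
n = -19 (n = 36 - 55 = -19)
d = -6 (d = 114/(-19) = 114*(-1/19) = -6)
W(Q) = Q + Q**2 (W(Q) = Q + Q*Q = Q + Q**2)
-W(d) = -(-6)*(1 - 6) = -(-6)*(-5) = -1*30 = -30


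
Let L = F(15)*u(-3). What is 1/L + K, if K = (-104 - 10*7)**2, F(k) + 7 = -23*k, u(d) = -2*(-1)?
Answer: 21314303/704 ≈ 30276.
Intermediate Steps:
u(d) = 2
F(k) = -7 - 23*k
L = -704 (L = (-7 - 23*15)*2 = (-7 - 345)*2 = -352*2 = -704)
K = 30276 (K = (-104 - 70)**2 = (-174)**2 = 30276)
1/L + K = 1/(-704) + 30276 = -1/704 + 30276 = 21314303/704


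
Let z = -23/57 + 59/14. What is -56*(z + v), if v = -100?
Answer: 307036/57 ≈ 5386.6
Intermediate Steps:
z = 3041/798 (z = -23*1/57 + 59*(1/14) = -23/57 + 59/14 = 3041/798 ≈ 3.8108)
-56*(z + v) = -56*(3041/798 - 100) = -56*(-76759/798) = 307036/57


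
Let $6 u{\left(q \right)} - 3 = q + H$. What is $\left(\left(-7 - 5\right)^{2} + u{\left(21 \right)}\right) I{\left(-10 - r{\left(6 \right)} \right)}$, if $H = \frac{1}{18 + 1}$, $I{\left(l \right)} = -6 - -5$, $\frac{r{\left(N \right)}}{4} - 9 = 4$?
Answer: $- \frac{16873}{114} \approx -148.01$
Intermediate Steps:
$r{\left(N \right)} = 52$ ($r{\left(N \right)} = 36 + 4 \cdot 4 = 36 + 16 = 52$)
$I{\left(l \right)} = -1$ ($I{\left(l \right)} = -6 + 5 = -1$)
$H = \frac{1}{19} \approx 0.052632$
$u{\left(q \right)} = \frac{29}{57} + \frac{q}{6}$ ($u{\left(q \right)} = \frac{1}{2} + \frac{q + \frac{1}{19}}{6} = \frac{1}{2} + \frac{\frac{1}{19} + q}{6} = \frac{1}{2} + \left(\frac{1}{114} + \frac{q}{6}\right) = \frac{29}{57} + \frac{q}{6}$)
$\left(\left(-7 - 5\right)^{2} + u{\left(21 \right)}\right) I{\left(-10 - r{\left(6 \right)} \right)} = \left(\left(-7 - 5\right)^{2} + \left(\frac{29}{57} + \frac{1}{6} \cdot 21\right)\right) \left(-1\right) = \left(\left(-12\right)^{2} + \left(\frac{29}{57} + \frac{7}{2}\right)\right) \left(-1\right) = \left(144 + \frac{457}{114}\right) \left(-1\right) = \frac{16873}{114} \left(-1\right) = - \frac{16873}{114}$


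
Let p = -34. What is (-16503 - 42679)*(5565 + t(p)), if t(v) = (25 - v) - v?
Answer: -334851756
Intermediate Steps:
t(v) = 25 - 2*v
(-16503 - 42679)*(5565 + t(p)) = (-16503 - 42679)*(5565 + (25 - 2*(-34))) = -59182*(5565 + (25 + 68)) = -59182*(5565 + 93) = -59182*5658 = -334851756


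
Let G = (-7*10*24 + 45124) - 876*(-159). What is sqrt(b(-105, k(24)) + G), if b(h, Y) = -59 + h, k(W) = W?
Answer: 2*sqrt(45641) ≈ 427.27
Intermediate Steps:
G = 182728 (G = (-70*24 + 45124) + 139284 = (-1680 + 45124) + 139284 = 43444 + 139284 = 182728)
sqrt(b(-105, k(24)) + G) = sqrt((-59 - 105) + 182728) = sqrt(-164 + 182728) = sqrt(182564) = 2*sqrt(45641)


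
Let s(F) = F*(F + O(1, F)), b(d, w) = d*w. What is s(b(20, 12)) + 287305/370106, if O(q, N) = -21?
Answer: 19453058665/370106 ≈ 52561.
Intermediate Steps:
s(F) = F*(-21 + F) (s(F) = F*(F - 21) = F*(-21 + F))
s(b(20, 12)) + 287305/370106 = (20*12)*(-21 + 20*12) + 287305/370106 = 240*(-21 + 240) + 287305*(1/370106) = 240*219 + 287305/370106 = 52560 + 287305/370106 = 19453058665/370106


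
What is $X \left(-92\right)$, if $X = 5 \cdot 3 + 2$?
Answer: $-1564$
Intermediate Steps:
$X = 17$ ($X = 15 + 2 = 17$)
$X \left(-92\right) = 17 \left(-92\right) = -1564$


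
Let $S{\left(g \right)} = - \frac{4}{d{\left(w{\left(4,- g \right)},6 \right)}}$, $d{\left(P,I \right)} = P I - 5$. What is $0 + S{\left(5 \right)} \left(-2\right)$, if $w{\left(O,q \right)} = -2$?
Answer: $- \frac{8}{17} \approx -0.47059$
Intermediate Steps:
$d{\left(P,I \right)} = -5 + I P$ ($d{\left(P,I \right)} = I P - 5 = -5 + I P$)
$S{\left(g \right)} = \frac{4}{17}$ ($S{\left(g \right)} = - \frac{4}{-5 + 6 \left(-2\right)} = - \frac{4}{-5 - 12} = - \frac{4}{-17} = \left(-4\right) \left(- \frac{1}{17}\right) = \frac{4}{17}$)
$0 + S{\left(5 \right)} \left(-2\right) = 0 + \frac{4}{17} \left(-2\right) = 0 - \frac{8}{17} = - \frac{8}{17}$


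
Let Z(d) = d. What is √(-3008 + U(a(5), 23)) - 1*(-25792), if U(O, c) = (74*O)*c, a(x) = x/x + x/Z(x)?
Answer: 25792 + 6*√11 ≈ 25812.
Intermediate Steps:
a(x) = 2 (a(x) = x/x + x/x = 1 + 1 = 2)
U(O, c) = 74*O*c
√(-3008 + U(a(5), 23)) - 1*(-25792) = √(-3008 + 74*2*23) - 1*(-25792) = √(-3008 + 3404) + 25792 = √396 + 25792 = 6*√11 + 25792 = 25792 + 6*√11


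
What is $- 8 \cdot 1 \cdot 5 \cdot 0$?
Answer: $0$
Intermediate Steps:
$- 8 \cdot 1 \cdot 5 \cdot 0 = - 8 \cdot 5 \cdot 0 = \left(-8\right) 0 = 0$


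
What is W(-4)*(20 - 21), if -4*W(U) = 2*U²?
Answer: 8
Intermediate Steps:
W(U) = -U²/2
W(-4)*(20 - 21) = (-½*(-4)²)*(20 - 21) = -½*16*(-1) = -8*(-1) = 8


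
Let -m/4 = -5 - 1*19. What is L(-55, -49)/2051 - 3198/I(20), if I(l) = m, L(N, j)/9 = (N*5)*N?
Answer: 1084817/32816 ≈ 33.058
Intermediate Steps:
m = 96 (m = -4*(-5 - 1*19) = -4*(-5 - 19) = -4*(-24) = 96)
L(N, j) = 45*N**2 (L(N, j) = 9*((N*5)*N) = 9*((5*N)*N) = 9*(5*N**2) = 45*N**2)
I(l) = 96
L(-55, -49)/2051 - 3198/I(20) = (45*(-55)**2)/2051 - 3198/96 = (45*3025)*(1/2051) - 3198*1/96 = 136125*(1/2051) - 533/16 = 136125/2051 - 533/16 = 1084817/32816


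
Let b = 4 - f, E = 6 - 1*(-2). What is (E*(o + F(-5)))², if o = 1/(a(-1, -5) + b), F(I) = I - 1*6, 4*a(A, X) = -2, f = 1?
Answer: 179776/25 ≈ 7191.0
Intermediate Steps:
a(A, X) = -½ (a(A, X) = (¼)*(-2) = -½)
F(I) = -6 + I (F(I) = I - 6 = -6 + I)
E = 8 (E = 6 + 2 = 8)
b = 3 (b = 4 - 1*1 = 4 - 1 = 3)
o = ⅖ (o = 1/(-½ + 3) = 1/(5/2) = ⅖ ≈ 0.40000)
(E*(o + F(-5)))² = (8*(⅖ + (-6 - 5)))² = (8*(⅖ - 11))² = (8*(-53/5))² = (-424/5)² = 179776/25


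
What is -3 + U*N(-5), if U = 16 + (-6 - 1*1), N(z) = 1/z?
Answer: -24/5 ≈ -4.8000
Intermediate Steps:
U = 9 (U = 16 + (-6 - 1) = 16 - 7 = 9)
-3 + U*N(-5) = -3 + 9/(-5) = -3 + 9*(-1/5) = -3 - 9/5 = -24/5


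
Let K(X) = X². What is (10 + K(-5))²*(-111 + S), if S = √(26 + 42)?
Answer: -135975 + 2450*√17 ≈ -1.2587e+5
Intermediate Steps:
S = 2*√17 (S = √68 = 2*√17 ≈ 8.2462)
(10 + K(-5))²*(-111 + S) = (10 + (-5)²)²*(-111 + 2*√17) = (10 + 25)²*(-111 + 2*√17) = 35²*(-111 + 2*√17) = 1225*(-111 + 2*√17) = -135975 + 2450*√17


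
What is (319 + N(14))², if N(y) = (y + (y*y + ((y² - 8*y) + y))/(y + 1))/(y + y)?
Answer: 2563201/25 ≈ 1.0253e+5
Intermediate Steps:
N(y) = (y + (-7*y + 2*y²)/(1 + y))/(2*y) (N(y) = (y + (y² + (y² - 7*y))/(1 + y))/((2*y)) = (y + (-7*y + 2*y²)/(1 + y))*(1/(2*y)) = (y + (-7*y + 2*y²)/(1 + y))/(2*y))
(319 + N(14))² = (319 + 3*(-2 + 14)/(2*(1 + 14)))² = (319 + (3/2)*12/15)² = (319 + (3/2)*(1/15)*12)² = (319 + 6/5)² = (1601/5)² = 2563201/25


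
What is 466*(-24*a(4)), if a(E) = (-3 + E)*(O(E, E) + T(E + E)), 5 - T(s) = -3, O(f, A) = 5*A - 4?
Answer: -268416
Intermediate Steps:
O(f, A) = -4 + 5*A
T(s) = 8 (T(s) = 5 - 1*(-3) = 5 + 3 = 8)
a(E) = (-3 + E)*(4 + 5*E) (a(E) = (-3 + E)*((-4 + 5*E) + 8) = (-3 + E)*(4 + 5*E))
466*(-24*a(4)) = 466*(-24*(-12 - 11*4 + 5*4²)) = 466*(-24*(-12 - 44 + 5*16)) = 466*(-24*(-12 - 44 + 80)) = 466*(-24*24) = 466*(-576) = -268416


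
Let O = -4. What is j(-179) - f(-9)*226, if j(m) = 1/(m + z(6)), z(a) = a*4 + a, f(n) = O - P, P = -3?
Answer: 33673/149 ≈ 225.99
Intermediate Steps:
f(n) = -1 (f(n) = -4 - 1*(-3) = -4 + 3 = -1)
z(a) = 5*a (z(a) = 4*a + a = 5*a)
j(m) = 1/(30 + m) (j(m) = 1/(m + 5*6) = 1/(m + 30) = 1/(30 + m))
j(-179) - f(-9)*226 = 1/(30 - 179) - (-1)*226 = 1/(-149) - 1*(-226) = -1/149 + 226 = 33673/149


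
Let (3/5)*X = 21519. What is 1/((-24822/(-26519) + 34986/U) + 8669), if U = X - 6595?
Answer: 388105565/3365314309822 ≈ 0.00011533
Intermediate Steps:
X = 35865 (X = (5/3)*21519 = 35865)
U = 29270 (U = 35865 - 6595 = 29270)
1/((-24822/(-26519) + 34986/U) + 8669) = 1/((-24822/(-26519) + 34986/29270) + 8669) = 1/((-24822*(-1/26519) + 34986*(1/29270)) + 8669) = 1/((24822/26519 + 17493/14635) + 8669) = 1/(827166837/388105565 + 8669) = 1/(3365314309822/388105565) = 388105565/3365314309822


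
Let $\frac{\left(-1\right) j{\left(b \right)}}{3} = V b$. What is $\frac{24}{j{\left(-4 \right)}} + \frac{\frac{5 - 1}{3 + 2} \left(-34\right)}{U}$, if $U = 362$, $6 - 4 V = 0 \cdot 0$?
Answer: $\frac{3416}{2715} \approx 1.2582$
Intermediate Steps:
$V = \frac{3}{2}$ ($V = \frac{3}{2} - \frac{0 \cdot 0}{4} = \frac{3}{2} - 0 = \frac{3}{2} + 0 = \frac{3}{2} \approx 1.5$)
$j{\left(b \right)} = - \frac{9 b}{2}$ ($j{\left(b \right)} = - 3 \frac{3 b}{2} = - \frac{9 b}{2}$)
$\frac{24}{j{\left(-4 \right)}} + \frac{\frac{5 - 1}{3 + 2} \left(-34\right)}{U} = \frac{24}{\left(- \frac{9}{2}\right) \left(-4\right)} + \frac{\frac{5 - 1}{3 + 2} \left(-34\right)}{362} = \frac{24}{18} + \frac{4}{5} \left(-34\right) \frac{1}{362} = 24 \cdot \frac{1}{18} + 4 \cdot \frac{1}{5} \left(-34\right) \frac{1}{362} = \frac{4}{3} + \frac{4}{5} \left(-34\right) \frac{1}{362} = \frac{4}{3} - \frac{68}{905} = \frac{3416}{2715}$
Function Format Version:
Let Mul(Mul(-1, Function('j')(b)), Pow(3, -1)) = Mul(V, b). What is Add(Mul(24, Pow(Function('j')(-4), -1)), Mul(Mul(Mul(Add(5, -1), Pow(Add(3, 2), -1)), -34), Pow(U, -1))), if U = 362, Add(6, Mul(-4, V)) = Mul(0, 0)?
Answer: Rational(3416, 2715) ≈ 1.2582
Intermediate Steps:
V = Rational(3, 2) (V = Add(Rational(3, 2), Mul(Rational(-1, 4), Mul(0, 0))) = Add(Rational(3, 2), Mul(Rational(-1, 4), 0)) = Add(Rational(3, 2), 0) = Rational(3, 2) ≈ 1.5000)
Function('j')(b) = Mul(Rational(-9, 2), b) (Function('j')(b) = Mul(-3, Mul(Rational(3, 2), b)) = Mul(Rational(-9, 2), b))
Add(Mul(24, Pow(Function('j')(-4), -1)), Mul(Mul(Mul(Add(5, -1), Pow(Add(3, 2), -1)), -34), Pow(U, -1))) = Add(Mul(24, Pow(Mul(Rational(-9, 2), -4), -1)), Mul(Mul(Mul(Add(5, -1), Pow(Add(3, 2), -1)), -34), Pow(362, -1))) = Add(Mul(24, Pow(18, -1)), Mul(Mul(Mul(4, Pow(5, -1)), -34), Rational(1, 362))) = Add(Mul(24, Rational(1, 18)), Mul(Mul(Mul(4, Rational(1, 5)), -34), Rational(1, 362))) = Add(Rational(4, 3), Mul(Mul(Rational(4, 5), -34), Rational(1, 362))) = Add(Rational(4, 3), Mul(Rational(-136, 5), Rational(1, 362))) = Add(Rational(4, 3), Rational(-68, 905)) = Rational(3416, 2715)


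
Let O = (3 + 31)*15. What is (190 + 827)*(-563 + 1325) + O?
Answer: 775464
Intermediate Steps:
O = 510 (O = 34*15 = 510)
(190 + 827)*(-563 + 1325) + O = (190 + 827)*(-563 + 1325) + 510 = 1017*762 + 510 = 774954 + 510 = 775464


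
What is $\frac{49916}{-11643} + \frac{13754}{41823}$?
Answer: $- \frac{642499682}{162315063} \approx -3.9583$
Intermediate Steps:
$\frac{49916}{-11643} + \frac{13754}{41823} = 49916 \left(- \frac{1}{11643}\right) + 13754 \cdot \frac{1}{41823} = - \frac{49916}{11643} + \frac{13754}{41823} = - \frac{642499682}{162315063}$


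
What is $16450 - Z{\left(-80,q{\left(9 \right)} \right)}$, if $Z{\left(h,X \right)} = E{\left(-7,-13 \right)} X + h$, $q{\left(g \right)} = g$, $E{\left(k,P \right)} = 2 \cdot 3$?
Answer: $16476$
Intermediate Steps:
$E{\left(k,P \right)} = 6$
$Z{\left(h,X \right)} = h + 6 X$ ($Z{\left(h,X \right)} = 6 X + h = h + 6 X$)
$16450 - Z{\left(-80,q{\left(9 \right)} \right)} = 16450 - \left(-80 + 6 \cdot 9\right) = 16450 - \left(-80 + 54\right) = 16450 - -26 = 16450 + 26 = 16476$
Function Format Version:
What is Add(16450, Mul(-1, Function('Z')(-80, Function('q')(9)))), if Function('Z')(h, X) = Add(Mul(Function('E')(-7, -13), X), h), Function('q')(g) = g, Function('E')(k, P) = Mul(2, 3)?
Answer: 16476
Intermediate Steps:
Function('E')(k, P) = 6
Function('Z')(h, X) = Add(h, Mul(6, X)) (Function('Z')(h, X) = Add(Mul(6, X), h) = Add(h, Mul(6, X)))
Add(16450, Mul(-1, Function('Z')(-80, Function('q')(9)))) = Add(16450, Mul(-1, Add(-80, Mul(6, 9)))) = Add(16450, Mul(-1, Add(-80, 54))) = Add(16450, Mul(-1, -26)) = Add(16450, 26) = 16476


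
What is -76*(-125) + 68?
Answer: 9568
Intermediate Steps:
-76*(-125) + 68 = 9500 + 68 = 9568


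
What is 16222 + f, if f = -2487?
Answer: 13735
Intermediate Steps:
16222 + f = 16222 - 2487 = 13735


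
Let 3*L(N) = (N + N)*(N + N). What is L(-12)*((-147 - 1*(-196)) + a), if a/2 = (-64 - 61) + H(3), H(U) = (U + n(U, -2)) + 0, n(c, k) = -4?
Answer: -38976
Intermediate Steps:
L(N) = 4*N²/3 (L(N) = ((N + N)*(N + N))/3 = ((2*N)*(2*N))/3 = (4*N²)/3 = 4*N²/3)
H(U) = -4 + U (H(U) = (U - 4) + 0 = (-4 + U) + 0 = -4 + U)
a = -252 (a = 2*((-64 - 61) + (-4 + 3)) = 2*(-125 - 1) = 2*(-126) = -252)
L(-12)*((-147 - 1*(-196)) + a) = ((4/3)*(-12)²)*((-147 - 1*(-196)) - 252) = ((4/3)*144)*((-147 + 196) - 252) = 192*(49 - 252) = 192*(-203) = -38976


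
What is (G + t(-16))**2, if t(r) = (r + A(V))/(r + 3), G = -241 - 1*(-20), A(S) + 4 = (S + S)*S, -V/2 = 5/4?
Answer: 32844361/676 ≈ 48586.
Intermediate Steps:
V = -5/2 (V = -10/4 = -2*5/4 = -5/2 ≈ -2.5000)
A(S) = -4 + 2*S**2 (A(S) = -4 + (S + S)*S = -4 + (2*S)*S = -4 + 2*S**2)
G = -221 (G = -241 + 20 = -221)
t(r) = (17/2 + r)/(3 + r) (t(r) = (r + (-4 + 2*(-5/2)**2))/(r + 3) = (r + (-4 + 2*(25/4)))/(3 + r) = (r + (-4 + 25/2))/(3 + r) = (r + 17/2)/(3 + r) = (17/2 + r)/(3 + r))
(G + t(-16))**2 = (-221 + (17/2 - 16)/(3 - 16))**2 = (-221 - 15/2/(-13))**2 = (-221 - 1/13*(-15/2))**2 = (-221 + 15/26)**2 = (-5731/26)**2 = 32844361/676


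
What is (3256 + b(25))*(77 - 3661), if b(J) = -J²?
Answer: -9429504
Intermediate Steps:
(3256 + b(25))*(77 - 3661) = (3256 - 1*25²)*(77 - 3661) = (3256 - 1*625)*(-3584) = (3256 - 625)*(-3584) = 2631*(-3584) = -9429504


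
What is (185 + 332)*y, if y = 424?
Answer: 219208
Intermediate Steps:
(185 + 332)*y = (185 + 332)*424 = 517*424 = 219208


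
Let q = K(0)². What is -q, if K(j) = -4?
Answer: -16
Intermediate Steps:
q = 16 (q = (-4)² = 16)
-q = -1*16 = -16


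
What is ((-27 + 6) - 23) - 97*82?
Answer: -7998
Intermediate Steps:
((-27 + 6) - 23) - 97*82 = (-21 - 23) - 7954 = -44 - 7954 = -7998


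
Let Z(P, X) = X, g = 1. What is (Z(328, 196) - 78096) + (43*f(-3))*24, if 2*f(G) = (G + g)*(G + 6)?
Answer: -80996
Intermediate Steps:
f(G) = (1 + G)*(6 + G)/2 (f(G) = ((G + 1)*(G + 6))/2 = ((1 + G)*(6 + G))/2 = (1 + G)*(6 + G)/2)
(Z(328, 196) - 78096) + (43*f(-3))*24 = (196 - 78096) + (43*(3 + (½)*(-3)² + (7/2)*(-3)))*24 = -77900 + (43*(3 + (½)*9 - 21/2))*24 = -77900 + (43*(3 + 9/2 - 21/2))*24 = -77900 + (43*(-3))*24 = -77900 - 129*24 = -77900 - 3096 = -80996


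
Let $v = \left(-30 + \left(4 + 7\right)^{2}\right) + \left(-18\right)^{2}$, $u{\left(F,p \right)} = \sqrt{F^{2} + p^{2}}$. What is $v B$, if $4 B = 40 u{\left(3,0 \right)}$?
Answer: $12450$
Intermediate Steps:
$v = 415$ ($v = \left(-30 + 11^{2}\right) + 324 = \left(-30 + 121\right) + 324 = 91 + 324 = 415$)
$B = 30$ ($B = \frac{40 \sqrt{3^{2} + 0^{2}}}{4} = \frac{40 \sqrt{9 + 0}}{4} = \frac{40 \sqrt{9}}{4} = \frac{40 \cdot 3}{4} = \frac{1}{4} \cdot 120 = 30$)
$v B = 415 \cdot 30 = 12450$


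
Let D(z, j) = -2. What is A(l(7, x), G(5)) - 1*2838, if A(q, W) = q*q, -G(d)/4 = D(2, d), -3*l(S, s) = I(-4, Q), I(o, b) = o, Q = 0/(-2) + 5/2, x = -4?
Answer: -25526/9 ≈ -2836.2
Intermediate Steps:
Q = 5/2 (Q = 0*(-½) + 5*(½) = 0 + 5/2 = 5/2 ≈ 2.5000)
l(S, s) = 4/3 (l(S, s) = -⅓*(-4) = 4/3)
G(d) = 8 (G(d) = -4*(-2) = 8)
A(q, W) = q²
A(l(7, x), G(5)) - 1*2838 = (4/3)² - 1*2838 = 16/9 - 2838 = -25526/9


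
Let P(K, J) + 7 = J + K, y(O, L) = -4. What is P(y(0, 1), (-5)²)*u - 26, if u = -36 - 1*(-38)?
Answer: 2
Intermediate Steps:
P(K, J) = -7 + J + K (P(K, J) = -7 + (J + K) = -7 + J + K)
u = 2 (u = -36 + 38 = 2)
P(y(0, 1), (-5)²)*u - 26 = (-7 + (-5)² - 4)*2 - 26 = (-7 + 25 - 4)*2 - 26 = 14*2 - 26 = 28 - 26 = 2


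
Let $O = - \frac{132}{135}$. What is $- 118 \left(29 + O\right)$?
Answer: $- \frac{148798}{45} \approx -3306.6$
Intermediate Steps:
$O = - \frac{44}{45}$ ($O = \left(-132\right) \frac{1}{135} = - \frac{44}{45} \approx -0.97778$)
$- 118 \left(29 + O\right) = - 118 \left(29 - \frac{44}{45}\right) = - \frac{118 \cdot 1261}{45} = \left(-1\right) \frac{148798}{45} = - \frac{148798}{45}$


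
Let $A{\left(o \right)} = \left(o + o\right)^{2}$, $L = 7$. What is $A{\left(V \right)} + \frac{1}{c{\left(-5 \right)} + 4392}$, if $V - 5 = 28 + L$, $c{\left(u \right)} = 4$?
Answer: $\frac{28134401}{4396} \approx 6400.0$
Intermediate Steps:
$V = 40$ ($V = 5 + \left(28 + 7\right) = 5 + 35 = 40$)
$A{\left(o \right)} = 4 o^{2}$ ($A{\left(o \right)} = \left(2 o\right)^{2} = 4 o^{2}$)
$A{\left(V \right)} + \frac{1}{c{\left(-5 \right)} + 4392} = 4 \cdot 40^{2} + \frac{1}{4 + 4392} = 4 \cdot 1600 + \frac{1}{4396} = 6400 + \frac{1}{4396} = \frac{28134401}{4396}$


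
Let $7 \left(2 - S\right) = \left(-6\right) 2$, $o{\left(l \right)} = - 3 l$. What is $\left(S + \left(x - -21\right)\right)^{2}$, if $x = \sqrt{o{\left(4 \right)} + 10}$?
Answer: $\frac{29831}{49} + \frac{346 i \sqrt{2}}{7} \approx 608.8 + 69.903 i$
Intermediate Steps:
$S = \frac{26}{7}$ ($S = 2 - \frac{\left(-6\right) 2}{7} = 2 - - \frac{12}{7} = 2 + \frac{12}{7} = \frac{26}{7} \approx 3.7143$)
$x = i \sqrt{2}$ ($x = \sqrt{\left(-3\right) 4 + 10} = \sqrt{-12 + 10} = \sqrt{-2} = i \sqrt{2} \approx 1.4142 i$)
$\left(S + \left(x - -21\right)\right)^{2} = \left(\frac{26}{7} + \left(i \sqrt{2} - -21\right)\right)^{2} = \left(\frac{26}{7} + \left(i \sqrt{2} + 21\right)\right)^{2} = \left(\frac{26}{7} + \left(21 + i \sqrt{2}\right)\right)^{2} = \left(\frac{173}{7} + i \sqrt{2}\right)^{2}$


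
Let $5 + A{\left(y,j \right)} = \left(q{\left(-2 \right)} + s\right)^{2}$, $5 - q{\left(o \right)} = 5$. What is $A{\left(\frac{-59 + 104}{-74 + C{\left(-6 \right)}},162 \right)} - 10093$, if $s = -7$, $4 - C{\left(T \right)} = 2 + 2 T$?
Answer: $-10049$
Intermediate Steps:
$C{\left(T \right)} = 2 - 2 T$ ($C{\left(T \right)} = 4 - \left(2 + 2 T\right) = 2 - 2 T$)
$q{\left(o \right)} = 0$ ($q{\left(o \right)} = 5 - 5 = 0$)
$A{\left(y,j \right)} = 44$ ($A{\left(y,j \right)} = -5 + \left(0 - 7\right)^{2} = -5 + \left(-7\right)^{2} = -5 + 49 = 44$)
$A{\left(\frac{-59 + 104}{-74 + C{\left(-6 \right)}},162 \right)} - 10093 = 44 - 10093 = -10049$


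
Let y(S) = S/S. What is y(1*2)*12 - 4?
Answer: 8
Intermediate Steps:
y(S) = 1
y(1*2)*12 - 4 = 1*12 - 4 = 12 - 4 = 8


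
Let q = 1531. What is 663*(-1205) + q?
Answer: -797384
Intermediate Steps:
663*(-1205) + q = 663*(-1205) + 1531 = -798915 + 1531 = -797384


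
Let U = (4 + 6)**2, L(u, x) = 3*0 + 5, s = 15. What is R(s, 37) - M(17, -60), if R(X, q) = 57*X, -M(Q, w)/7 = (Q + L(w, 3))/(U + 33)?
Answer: 16267/19 ≈ 856.16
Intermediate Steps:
L(u, x) = 5 (L(u, x) = 0 + 5 = 5)
U = 100 (U = 10**2 = 100)
M(Q, w) = -5/19 - Q/19 (M(Q, w) = -7*(Q + 5)/(100 + 33) = -7*(5 + Q)/133 = -7*(5/133 + Q/133) = -5/19 - Q/19)
R(s, 37) - M(17, -60) = 57*15 - (-5/19 - 1/19*17) = 855 - (-5/19 - 17/19) = 855 - 1*(-22/19) = 855 + 22/19 = 16267/19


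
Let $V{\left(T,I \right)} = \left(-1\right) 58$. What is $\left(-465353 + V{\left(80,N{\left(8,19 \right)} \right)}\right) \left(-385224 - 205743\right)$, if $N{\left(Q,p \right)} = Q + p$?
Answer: $275042542437$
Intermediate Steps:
$V{\left(T,I \right)} = -58$
$\left(-465353 + V{\left(80,N{\left(8,19 \right)} \right)}\right) \left(-385224 - 205743\right) = \left(-465353 - 58\right) \left(-385224 - 205743\right) = - 465411 \left(-385224 + \left(-217022 + 11279\right)\right) = - 465411 \left(-385224 - 205743\right) = \left(-465411\right) \left(-590967\right) = 275042542437$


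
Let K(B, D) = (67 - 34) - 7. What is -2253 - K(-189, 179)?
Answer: -2279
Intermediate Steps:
K(B, D) = 26 (K(B, D) = 33 - 7 = 26)
-2253 - K(-189, 179) = -2253 - 1*26 = -2253 - 26 = -2279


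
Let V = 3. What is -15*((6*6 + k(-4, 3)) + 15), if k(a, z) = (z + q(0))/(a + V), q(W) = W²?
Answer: -720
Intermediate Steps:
k(a, z) = z/(3 + a) (k(a, z) = (z + 0²)/(a + 3) = (z + 0)/(3 + a) = z/(3 + a))
-15*((6*6 + k(-4, 3)) + 15) = -15*((6*6 + 3/(3 - 4)) + 15) = -15*((36 + 3/(-1)) + 15) = -15*((36 + 3*(-1)) + 15) = -15*((36 - 3) + 15) = -15*(33 + 15) = -15*48 = -720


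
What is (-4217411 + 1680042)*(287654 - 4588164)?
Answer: 10911980758190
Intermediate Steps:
(-4217411 + 1680042)*(287654 - 4588164) = -2537369*(-4300510) = 10911980758190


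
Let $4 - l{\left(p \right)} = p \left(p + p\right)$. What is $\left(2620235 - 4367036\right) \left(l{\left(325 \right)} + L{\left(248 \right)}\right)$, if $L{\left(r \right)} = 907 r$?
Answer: $-23913705690$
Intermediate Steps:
$l{\left(p \right)} = 4 - 2 p^{2}$ ($l{\left(p \right)} = 4 - p \left(p + p\right) = 4 - p 2 p = 4 - 2 p^{2}$)
$\left(2620235 - 4367036\right) \left(l{\left(325 \right)} + L{\left(248 \right)}\right) = \left(2620235 - 4367036\right) \left(\left(4 - 2 \cdot 325^{2}\right) + 907 \cdot 248\right) = - 1746801 \left(\left(4 - 211250\right) + 224936\right) = - 1746801 \left(-211246 + 224936\right) = \left(-1746801\right) 13690 = -23913705690$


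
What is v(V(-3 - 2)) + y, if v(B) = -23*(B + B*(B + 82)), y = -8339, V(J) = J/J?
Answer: -10271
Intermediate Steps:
V(J) = 1
v(B) = -23*B - 23*B*(82 + B) (v(B) = -23*(B + B*(82 + B)) = -23*B - 23*B*(82 + B))
v(V(-3 - 2)) + y = -23*1*(83 + 1) - 8339 = -23*1*84 - 8339 = -1932 - 8339 = -10271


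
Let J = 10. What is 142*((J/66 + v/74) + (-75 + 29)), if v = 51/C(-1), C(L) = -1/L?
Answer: -7829809/1221 ≈ -6412.6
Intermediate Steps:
v = 51 (v = 51/((-1/(-1))) = 51/((-1*(-1))) = 51/1 = 51*1 = 51)
142*((J/66 + v/74) + (-75 + 29)) = 142*((10/66 + 51/74) + (-75 + 29)) = 142*((10*(1/66) + 51*(1/74)) - 46) = 142*((5/33 + 51/74) - 46) = 142*(2053/2442 - 46) = 142*(-110279/2442) = -7829809/1221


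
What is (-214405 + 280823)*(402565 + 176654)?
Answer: 38470567542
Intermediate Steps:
(-214405 + 280823)*(402565 + 176654) = 66418*579219 = 38470567542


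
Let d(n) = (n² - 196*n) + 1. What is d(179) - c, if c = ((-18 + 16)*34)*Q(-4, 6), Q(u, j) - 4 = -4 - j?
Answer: -3450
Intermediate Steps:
Q(u, j) = -j (Q(u, j) = 4 + (-4 - j) = -j)
d(n) = 1 + n² - 196*n
c = 408 (c = ((-18 + 16)*34)*(-1*6) = -2*34*(-6) = -68*(-6) = 408)
d(179) - c = (1 + 179² - 196*179) - 1*408 = (1 + 32041 - 35084) - 408 = -3042 - 408 = -3450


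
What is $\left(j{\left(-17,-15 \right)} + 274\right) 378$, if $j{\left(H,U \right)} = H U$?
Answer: $199962$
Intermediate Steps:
$\left(j{\left(-17,-15 \right)} + 274\right) 378 = \left(\left(-17\right) \left(-15\right) + 274\right) 378 = \left(255 + 274\right) 378 = 529 \cdot 378 = 199962$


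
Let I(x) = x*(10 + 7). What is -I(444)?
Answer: -7548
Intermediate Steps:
I(x) = 17*x (I(x) = x*17 = 17*x)
-I(444) = -17*444 = -1*7548 = -7548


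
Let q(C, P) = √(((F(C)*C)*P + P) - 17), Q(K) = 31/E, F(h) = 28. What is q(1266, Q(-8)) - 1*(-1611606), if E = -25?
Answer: 1611606 + 4*I*√68709/5 ≈ 1.6116e+6 + 209.7*I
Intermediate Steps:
Q(K) = -31/25 (Q(K) = 31/(-25) = 31*(-1/25) = -31/25)
q(C, P) = √(-17 + P + 28*C*P) (q(C, P) = √(((28*C)*P + P) - 17) = √((28*C*P + P) - 17) = √((P + 28*C*P) - 17) = √(-17 + P + 28*C*P))
q(1266, Q(-8)) - 1*(-1611606) = √(-17 - 31/25 + 28*1266*(-31/25)) - 1*(-1611606) = √(-17 - 31/25 - 1098888/25) + 1611606 = √(-1099344/25) + 1611606 = 4*I*√68709/5 + 1611606 = 1611606 + 4*I*√68709/5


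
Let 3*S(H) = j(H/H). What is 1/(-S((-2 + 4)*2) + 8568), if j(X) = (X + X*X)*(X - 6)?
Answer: 3/25714 ≈ 0.00011667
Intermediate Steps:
j(X) = (-6 + X)*(X + X²) (j(X) = (X + X²)*(-6 + X) = (-6 + X)*(X + X²))
S(H) = -10/3 (S(H) = ((H/H)*(-6 + (H/H)² - 5*H/H))/3 = (1*(-6 + 1² - 5*1))/3 = (1*(-6 + 1 - 5))/3 = (1*(-10))/3 = (⅓)*(-10) = -10/3)
1/(-S((-2 + 4)*2) + 8568) = 1/(-1*(-10/3) + 8568) = 1/(10/3 + 8568) = 1/(25714/3) = 3/25714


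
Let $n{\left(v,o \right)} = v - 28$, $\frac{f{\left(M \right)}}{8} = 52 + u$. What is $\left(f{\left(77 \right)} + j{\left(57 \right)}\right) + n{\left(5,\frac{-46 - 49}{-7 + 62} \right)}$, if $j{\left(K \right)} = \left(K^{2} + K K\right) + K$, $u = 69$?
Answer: $7500$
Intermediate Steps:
$f{\left(M \right)} = 968$ ($f{\left(M \right)} = 8 \left(52 + 69\right) = 8 \cdot 121 = 968$)
$n{\left(v,o \right)} = -28 + v$
$j{\left(K \right)} = K + 2 K^{2}$ ($j{\left(K \right)} = \left(K^{2} + K^{2}\right) + K = 2 K^{2} + K = K + 2 K^{2}$)
$\left(f{\left(77 \right)} + j{\left(57 \right)}\right) + n{\left(5,\frac{-46 - 49}{-7 + 62} \right)} = \left(968 + 57 \left(1 + 2 \cdot 57\right)\right) + \left(-28 + 5\right) = \left(968 + 57 \left(1 + 114\right)\right) - 23 = \left(968 + 57 \cdot 115\right) - 23 = \left(968 + 6555\right) - 23 = 7523 - 23 = 7500$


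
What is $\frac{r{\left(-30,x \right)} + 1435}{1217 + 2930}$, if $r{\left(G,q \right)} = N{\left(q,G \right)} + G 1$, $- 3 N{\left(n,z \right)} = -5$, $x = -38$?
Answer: $\frac{4220}{12441} \approx 0.3392$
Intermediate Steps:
$N{\left(n,z \right)} = \frac{5}{3}$ ($N{\left(n,z \right)} = \left(- \frac{1}{3}\right) \left(-5\right) = \frac{5}{3}$)
$r{\left(G,q \right)} = \frac{5}{3} + G$ ($r{\left(G,q \right)} = \frac{5}{3} + G 1 = \frac{5}{3} + G$)
$\frac{r{\left(-30,x \right)} + 1435}{1217 + 2930} = \frac{\left(\frac{5}{3} - 30\right) + 1435}{1217 + 2930} = \frac{- \frac{85}{3} + 1435}{4147} = \frac{4220}{3} \cdot \frac{1}{4147} = \frac{4220}{12441}$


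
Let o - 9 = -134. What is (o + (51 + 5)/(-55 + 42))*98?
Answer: -164738/13 ≈ -12672.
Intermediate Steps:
o = -125 (o = 9 - 134 = -125)
(o + (51 + 5)/(-55 + 42))*98 = (-125 + (51 + 5)/(-55 + 42))*98 = (-125 + 56/(-13))*98 = (-125 + 56*(-1/13))*98 = (-125 - 56/13)*98 = -1681/13*98 = -164738/13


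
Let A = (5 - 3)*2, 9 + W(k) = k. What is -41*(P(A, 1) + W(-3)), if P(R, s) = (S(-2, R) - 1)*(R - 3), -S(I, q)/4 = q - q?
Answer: 533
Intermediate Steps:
S(I, q) = 0 (S(I, q) = -4*(q - q) = -4*0 = 0)
W(k) = -9 + k
A = 4 (A = 2*2 = 4)
P(R, s) = 3 - R (P(R, s) = (0 - 1)*(R - 3) = -(-3 + R) = 3 - R)
-41*(P(A, 1) + W(-3)) = -41*((3 - 1*4) + (-9 - 3)) = -41*((3 - 4) - 12) = -41*(-1 - 12) = -41*(-13) = 533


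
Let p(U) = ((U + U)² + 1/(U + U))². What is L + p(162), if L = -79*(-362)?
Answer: 1156834451554273/104976 ≈ 1.1020e+10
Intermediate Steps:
L = 28598
p(U) = (1/(2*U) + 4*U²)² (p(U) = ((2*U)² + 1/(2*U))² = (4*U² + 1/(2*U))² = (1/(2*U) + 4*U²)²)
L + p(162) = 28598 + (¼)*(1 + 8*162³)²/162² = 28598 + (¼)*(1/26244)*(1 + 8*4251528)² = 28598 + (¼)*(1/26244)*(1 + 34012224)² = 28598 + (¼)*(1/26244)*34012225² = 28598 + (¼)*(1/26244)*1156831449450625 = 28598 + 1156831449450625/104976 = 1156834451554273/104976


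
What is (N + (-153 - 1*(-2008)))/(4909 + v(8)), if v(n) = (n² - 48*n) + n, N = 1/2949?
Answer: 5470396/13556553 ≈ 0.40352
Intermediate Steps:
N = 1/2949 ≈ 0.00033910
v(n) = n² - 47*n
(N + (-153 - 1*(-2008)))/(4909 + v(8)) = (1/2949 + (-153 - 1*(-2008)))/(4909 + 8*(-47 + 8)) = (1/2949 + (-153 + 2008))/(4909 + 8*(-39)) = (1/2949 + 1855)/(4909 - 312) = (5470396/2949)/4597 = (5470396/2949)*(1/4597) = 5470396/13556553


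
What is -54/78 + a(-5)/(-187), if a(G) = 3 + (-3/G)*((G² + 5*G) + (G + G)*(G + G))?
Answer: -2502/2431 ≈ -1.0292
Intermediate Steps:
a(G) = 3 - 3*(5*G + 5*G²)/G (a(G) = 3 + (-3/G)*((G² + 5*G) + (2*G)*(2*G)) = 3 + (-3/G)*((G² + 5*G) + 4*G²) = 3 + (-3/G)*(5*G + 5*G²) = 3 - 3*(5*G + 5*G²)/G)
-54/78 + a(-5)/(-187) = -54/78 + (-12 - 15*(-5))/(-187) = -54*1/78 + (-12 + 75)*(-1/187) = -9/13 + 63*(-1/187) = -9/13 - 63/187 = -2502/2431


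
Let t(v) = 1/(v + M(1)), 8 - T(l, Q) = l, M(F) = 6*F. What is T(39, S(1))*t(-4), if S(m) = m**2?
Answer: -31/2 ≈ -15.500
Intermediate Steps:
T(l, Q) = 8 - l
t(v) = 1/(6 + v) (t(v) = 1/(v + 6*1) = 1/(v + 6) = 1/(6 + v))
T(39, S(1))*t(-4) = (8 - 1*39)/(6 - 4) = (8 - 39)/2 = -31*1/2 = -31/2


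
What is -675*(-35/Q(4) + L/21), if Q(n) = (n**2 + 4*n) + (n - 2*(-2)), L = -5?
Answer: 42075/56 ≈ 751.34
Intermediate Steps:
Q(n) = 4 + n**2 + 5*n (Q(n) = (n**2 + 4*n) + (n + 4) = (n**2 + 4*n) + (4 + n) = 4 + n**2 + 5*n)
-675*(-35/Q(4) + L/21) = -675*(-35/(4 + 4**2 + 5*4) - 5/21) = -675*(-35/(4 + 16 + 20) - 5*1/21) = -675*(-35/40 - 5/21) = -675*(-35*1/40 - 5/21) = -675*(-7/8 - 5/21) = -675*(-187/168) = 42075/56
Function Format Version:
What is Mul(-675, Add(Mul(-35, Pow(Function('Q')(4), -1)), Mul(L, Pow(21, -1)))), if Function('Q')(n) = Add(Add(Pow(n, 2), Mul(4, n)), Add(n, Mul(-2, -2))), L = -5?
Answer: Rational(42075, 56) ≈ 751.34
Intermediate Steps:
Function('Q')(n) = Add(4, Pow(n, 2), Mul(5, n)) (Function('Q')(n) = Add(Add(Pow(n, 2), Mul(4, n)), Add(n, 4)) = Add(Add(Pow(n, 2), Mul(4, n)), Add(4, n)) = Add(4, Pow(n, 2), Mul(5, n)))
Mul(-675, Add(Mul(-35, Pow(Function('Q')(4), -1)), Mul(L, Pow(21, -1)))) = Mul(-675, Add(Mul(-35, Pow(Add(4, Pow(4, 2), Mul(5, 4)), -1)), Mul(-5, Pow(21, -1)))) = Mul(-675, Add(Mul(-35, Pow(Add(4, 16, 20), -1)), Mul(-5, Rational(1, 21)))) = Mul(-675, Add(Mul(-35, Pow(40, -1)), Rational(-5, 21))) = Mul(-675, Add(Mul(-35, Rational(1, 40)), Rational(-5, 21))) = Mul(-675, Add(Rational(-7, 8), Rational(-5, 21))) = Mul(-675, Rational(-187, 168)) = Rational(42075, 56)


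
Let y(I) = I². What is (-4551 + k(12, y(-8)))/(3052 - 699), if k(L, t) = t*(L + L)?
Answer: -3015/2353 ≈ -1.2813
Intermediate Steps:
k(L, t) = 2*L*t (k(L, t) = t*(2*L) = 2*L*t)
(-4551 + k(12, y(-8)))/(3052 - 699) = (-4551 + 2*12*(-8)²)/(3052 - 699) = (-4551 + 2*12*64)/2353 = (-4551 + 1536)*(1/2353) = -3015*1/2353 = -3015/2353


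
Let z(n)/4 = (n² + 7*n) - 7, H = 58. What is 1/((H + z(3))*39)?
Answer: 1/5850 ≈ 0.00017094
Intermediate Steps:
z(n) = -28 + 4*n² + 28*n (z(n) = 4*((n² + 7*n) - 7) = 4*(-7 + n² + 7*n) = -28 + 4*n² + 28*n)
1/((H + z(3))*39) = 1/((58 + (-28 + 4*3² + 28*3))*39) = 1/((58 + (-28 + 4*9 + 84))*39) = 1/((58 + (-28 + 36 + 84))*39) = 1/((58 + 92)*39) = 1/(150*39) = 1/5850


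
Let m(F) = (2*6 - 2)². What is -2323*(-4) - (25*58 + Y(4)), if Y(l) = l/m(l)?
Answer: 196049/25 ≈ 7842.0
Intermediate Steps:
m(F) = 100 (m(F) = (12 - 2)² = 10² = 100)
Y(l) = l/100
-2323*(-4) - (25*58 + Y(4)) = -2323*(-4) - (25*58 + (1/100)*4) = 9292 - (1450 + 1/25) = 9292 - 1*36251/25 = 9292 - 36251/25 = 196049/25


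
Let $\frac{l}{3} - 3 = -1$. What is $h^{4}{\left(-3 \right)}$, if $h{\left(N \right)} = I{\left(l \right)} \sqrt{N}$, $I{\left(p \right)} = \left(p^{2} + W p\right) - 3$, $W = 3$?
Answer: $60886809$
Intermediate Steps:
$l = 6$ ($l = 9 + 3 \left(-1\right) = 9 - 3 = 6$)
$I{\left(p \right)} = -3 + p^{2} + 3 p$ ($I{\left(p \right)} = \left(p^{2} + 3 p\right) - 3 = -3 + p^{2} + 3 p$)
$h{\left(N \right)} = 51 \sqrt{N}$ ($h{\left(N \right)} = \left(-3 + 6^{2} + 3 \cdot 6\right) \sqrt{N} = \left(-3 + 36 + 18\right) \sqrt{N} = 51 \sqrt{N}$)
$h^{4}{\left(-3 \right)} = \left(51 \sqrt{-3}\right)^{4} = \left(51 i \sqrt{3}\right)^{4} = 60886809$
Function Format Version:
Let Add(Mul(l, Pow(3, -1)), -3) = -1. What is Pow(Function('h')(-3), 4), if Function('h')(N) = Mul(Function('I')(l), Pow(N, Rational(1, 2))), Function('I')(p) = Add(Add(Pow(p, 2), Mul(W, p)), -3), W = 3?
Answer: 60886809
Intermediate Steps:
l = 6 (l = Add(9, Mul(3, -1)) = Add(9, -3) = 6)
Function('I')(p) = Add(-3, Pow(p, 2), Mul(3, p)) (Function('I')(p) = Add(Add(Pow(p, 2), Mul(3, p)), -3) = Add(-3, Pow(p, 2), Mul(3, p)))
Function('h')(N) = Mul(51, Pow(N, Rational(1, 2))) (Function('h')(N) = Mul(Add(-3, Pow(6, 2), Mul(3, 6)), Pow(N, Rational(1, 2))) = Mul(Add(-3, 36, 18), Pow(N, Rational(1, 2))) = Mul(51, Pow(N, Rational(1, 2))))
Pow(Function('h')(-3), 4) = Pow(Mul(51, Pow(-3, Rational(1, 2))), 4) = Pow(Mul(51, Mul(I, Pow(3, Rational(1, 2)))), 4) = Pow(Mul(51, I, Pow(3, Rational(1, 2))), 4) = 60886809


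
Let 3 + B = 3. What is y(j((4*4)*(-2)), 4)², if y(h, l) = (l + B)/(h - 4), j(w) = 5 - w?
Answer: 16/1089 ≈ 0.014692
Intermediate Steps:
B = 0 (B = -3 + 3 = 0)
y(h, l) = l/(-4 + h) (y(h, l) = (l + 0)/(h - 4) = l/(-4 + h))
y(j((4*4)*(-2)), 4)² = (4/(-4 + (5 - 4*4*(-2))))² = (4/(-4 + (5 - 16*(-2))))² = (4/(-4 + (5 - 1*(-32))))² = (4/(-4 + (5 + 32)))² = (4/(-4 + 37))² = (4/33)² = 16/1089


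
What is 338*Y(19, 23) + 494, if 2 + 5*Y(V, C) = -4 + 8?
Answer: 3146/5 ≈ 629.20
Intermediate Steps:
Y(V, C) = ⅖ (Y(V, C) = -⅖ + (-4 + 8)/5 = -⅖ + (⅕)*4 = -⅖ + ⅘ = ⅖)
338*Y(19, 23) + 494 = 338*(⅖) + 494 = 676/5 + 494 = 3146/5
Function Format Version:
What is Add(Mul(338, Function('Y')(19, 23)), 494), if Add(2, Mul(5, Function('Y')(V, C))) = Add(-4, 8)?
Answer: Rational(3146, 5) ≈ 629.20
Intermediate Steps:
Function('Y')(V, C) = Rational(2, 5) (Function('Y')(V, C) = Add(Rational(-2, 5), Mul(Rational(1, 5), Add(-4, 8))) = Add(Rational(-2, 5), Mul(Rational(1, 5), 4)) = Add(Rational(-2, 5), Rational(4, 5)) = Rational(2, 5))
Add(Mul(338, Function('Y')(19, 23)), 494) = Add(Mul(338, Rational(2, 5)), 494) = Add(Rational(676, 5), 494) = Rational(3146, 5)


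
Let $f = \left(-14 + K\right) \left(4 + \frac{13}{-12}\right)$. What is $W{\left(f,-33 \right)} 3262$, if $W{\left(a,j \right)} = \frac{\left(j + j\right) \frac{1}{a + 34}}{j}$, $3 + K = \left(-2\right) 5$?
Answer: $- \frac{26096}{179} \approx -145.79$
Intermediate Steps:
$K = -13$ ($K = -3 - 10 = -13$)
$f = - \frac{315}{4}$ ($f = \left(-14 - 13\right) \left(4 + \frac{13}{-12}\right) = - 27 \left(4 + 13 \left(- \frac{1}{12}\right)\right) = - 27 \left(4 - \frac{13}{12}\right) = \left(-27\right) \frac{35}{12} = - \frac{315}{4} \approx -78.75$)
$W{\left(a,j \right)} = \frac{2}{34 + a}$ ($W{\left(a,j \right)} = \frac{2 j \frac{1}{34 + a}}{j} = \frac{2}{34 + a}$)
$W{\left(f,-33 \right)} 3262 = \frac{2}{34 - \frac{315}{4}} \cdot 3262 = \frac{2}{- \frac{179}{4}} \cdot 3262 = 2 \left(- \frac{4}{179}\right) 3262 = \left(- \frac{8}{179}\right) 3262 = - \frac{26096}{179}$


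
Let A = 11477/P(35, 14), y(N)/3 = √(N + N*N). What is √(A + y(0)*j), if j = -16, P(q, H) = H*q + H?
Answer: √160678/84 ≈ 4.7720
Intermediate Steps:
y(N) = 3*√(N + N²) (y(N) = 3*√(N + N*N) = 3*√(N + N²))
P(q, H) = H + H*q
A = 11477/504 (A = 11477/((14*(1 + 35))) = 11477/((14*36)) = 11477/504 ≈ 22.772)
√(A + y(0)*j) = √(11477/504 + (3*√(0*(1 + 0)))*(-16)) = √(11477/504 + (3*√(0*1))*(-16)) = √(11477/504 + (3*√0)*(-16)) = √(11477/504 + (3*0)*(-16)) = √(11477/504 + 0*(-16)) = √(11477/504 + 0) = √(11477/504) = √160678/84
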